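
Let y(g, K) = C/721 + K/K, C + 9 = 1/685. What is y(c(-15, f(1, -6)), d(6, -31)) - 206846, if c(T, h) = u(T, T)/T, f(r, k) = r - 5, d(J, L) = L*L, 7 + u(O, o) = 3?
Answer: -102157648989/493885 ≈ -2.0685e+5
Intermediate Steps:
u(O, o) = -4 (u(O, o) = -7 + 3 = -4)
d(J, L) = L²
C = -6164/685 (C = -9 + 1/685 = -6164/685 ≈ -8.9985)
f(r, k) = -5 + r
c(T, h) = -4/T
y(g, K) = 487721/493885 (y(g, K) = -6164/685/721 + K/K = -6164/685*1/721 + 1 = -6164/493885 + 1 = 487721/493885)
y(c(-15, f(1, -6)), d(6, -31)) - 206846 = 487721/493885 - 206846 = -102157648989/493885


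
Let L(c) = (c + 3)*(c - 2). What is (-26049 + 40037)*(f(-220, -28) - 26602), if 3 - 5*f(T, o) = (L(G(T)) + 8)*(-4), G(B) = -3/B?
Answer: -5627677446807/15125 ≈ -3.7208e+8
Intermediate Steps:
L(c) = (-2 + c)*(3 + c) (L(c) = (3 + c)*(-2 + c) = (-2 + c)*(3 + c))
f(T, o) = 11/5 - 12/(5*T) + 36/(5*T**2) (f(T, o) = 3/5 - ((-6 - 3/T + (-3/T)**2) + 8)*(-4)/5 = 3/5 - ((-6 - 3/T + 9/T**2) + 8)*(-4)/5 = 3/5 - (2 - 3/T + 9/T**2)*(-4)/5 = 3/5 - (-8 - 36/T**2 + 12/T)/5 = 3/5 + (8/5 - 12/(5*T) + 36/(5*T**2)) = 11/5 - 12/(5*T) + 36/(5*T**2))
(-26049 + 40037)*(f(-220, -28) - 26602) = (-26049 + 40037)*((1/5)*(36 - 12*(-220) + 11*(-220)**2)/(-220)**2 - 26602) = 13988*((1/5)*(1/48400)*(36 + 2640 + 11*48400) - 26602) = 13988*((1/5)*(1/48400)*(36 + 2640 + 532400) - 26602) = 13988*((1/5)*(1/48400)*535076 - 26602) = 13988*(133769/60500 - 26602) = 13988*(-1609287231/60500) = -5627677446807/15125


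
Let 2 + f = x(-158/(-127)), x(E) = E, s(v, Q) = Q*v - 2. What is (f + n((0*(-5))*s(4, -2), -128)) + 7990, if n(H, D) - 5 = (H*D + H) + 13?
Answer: 1016920/127 ≈ 8007.2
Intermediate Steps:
s(v, Q) = -2 + Q*v
f = -96/127 (f = -2 - 158/(-127) = -2 - 158*(-1/127) = -2 + 158/127 = -96/127 ≈ -0.75591)
n(H, D) = 18 + H + D*H (n(H, D) = 5 + ((H*D + H) + 13) = 5 + ((D*H + H) + 13) = 5 + ((H + D*H) + 13) = 5 + (13 + H + D*H) = 18 + H + D*H)
(f + n((0*(-5))*s(4, -2), -128)) + 7990 = (-96/127 + (18 + (0*(-5))*(-2 - 2*4) - 128*0*(-5)*(-2 - 2*4))) + 7990 = (-96/127 + (18 + 0*(-2 - 8) - 0*(-2 - 8))) + 7990 = (-96/127 + (18 + 0*(-10) - 0*(-10))) + 7990 = (-96/127 + (18 + 0 - 128*0)) + 7990 = (-96/127 + (18 + 0 + 0)) + 7990 = (-96/127 + 18) + 7990 = 2190/127 + 7990 = 1016920/127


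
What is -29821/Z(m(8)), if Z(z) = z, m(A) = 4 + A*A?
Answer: -29821/68 ≈ -438.54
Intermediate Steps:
m(A) = 4 + A²
-29821/Z(m(8)) = -29821/(4 + 8²) = -29821/(4 + 64) = -29821/68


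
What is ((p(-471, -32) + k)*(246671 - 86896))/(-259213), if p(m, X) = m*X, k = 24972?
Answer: -6398030100/259213 ≈ -24683.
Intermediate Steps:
p(m, X) = X*m
((p(-471, -32) + k)*(246671 - 86896))/(-259213) = ((-32*(-471) + 24972)*(246671 - 86896))/(-259213) = ((15072 + 24972)*159775)*(-1/259213) = (40044*159775)*(-1/259213) = 6398030100*(-1/259213) = -6398030100/259213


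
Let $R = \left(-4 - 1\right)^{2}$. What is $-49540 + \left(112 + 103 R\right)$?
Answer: $-46853$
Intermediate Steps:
$R = 25$ ($R = \left(-5\right)^{2} = 25$)
$-49540 + \left(112 + 103 R\right) = -49540 + \left(112 + 103 \cdot 25\right) = -49540 + \left(112 + 2575\right) = -49540 + 2687 = -46853$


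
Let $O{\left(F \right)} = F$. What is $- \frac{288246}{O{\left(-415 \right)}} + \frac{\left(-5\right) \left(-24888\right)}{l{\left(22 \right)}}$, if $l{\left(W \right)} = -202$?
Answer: $\frac{3291546}{41915} \approx 78.529$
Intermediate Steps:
$- \frac{288246}{O{\left(-415 \right)}} + \frac{\left(-5\right) \left(-24888\right)}{l{\left(22 \right)}} = - \frac{288246}{-415} + \frac{\left(-5\right) \left(-24888\right)}{-202} = \left(-288246\right) \left(- \frac{1}{415}\right) + 124440 \left(- \frac{1}{202}\right) = \frac{288246}{415} - \frac{62220}{101} = \frac{3291546}{41915}$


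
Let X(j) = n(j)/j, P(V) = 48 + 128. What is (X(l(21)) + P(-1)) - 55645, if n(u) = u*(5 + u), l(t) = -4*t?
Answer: -55548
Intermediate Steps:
P(V) = 176
X(j) = 5 + j (X(j) = (j*(5 + j))/j = 5 + j)
(X(l(21)) + P(-1)) - 55645 = ((5 - 4*21) + 176) - 55645 = ((5 - 84) + 176) - 55645 = (-79 + 176) - 55645 = 97 - 55645 = -55548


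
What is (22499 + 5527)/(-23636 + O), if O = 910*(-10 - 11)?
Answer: -14013/21373 ≈ -0.65564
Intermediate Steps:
O = -19110 (O = 910*(-21) = -19110)
(22499 + 5527)/(-23636 + O) = (22499 + 5527)/(-23636 - 19110) = 28026/(-42746) = 28026*(-1/42746) = -14013/21373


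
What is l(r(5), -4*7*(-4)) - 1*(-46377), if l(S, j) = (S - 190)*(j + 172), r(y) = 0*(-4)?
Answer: -7583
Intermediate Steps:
r(y) = 0
l(S, j) = (-190 + S)*(172 + j)
l(r(5), -4*7*(-4)) - 1*(-46377) = (-32680 - 190*(-4*7)*(-4) + 172*0 + 0*(-4*7*(-4))) - 1*(-46377) = (-32680 - (-5320)*(-4) + 0 + 0*(-28*(-4))) + 46377 = (-32680 - 190*112 + 0 + 0*112) + 46377 = (-32680 - 21280 + 0 + 0) + 46377 = -53960 + 46377 = -7583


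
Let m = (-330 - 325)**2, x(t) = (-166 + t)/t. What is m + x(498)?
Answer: 1287077/3 ≈ 4.2903e+5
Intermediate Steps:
x(t) = (-166 + t)/t
m = 429025 (m = (-655)**2 = 429025)
m + x(498) = 429025 + (-166 + 498)/498 = 429025 + (1/498)*332 = 429025 + 2/3 = 1287077/3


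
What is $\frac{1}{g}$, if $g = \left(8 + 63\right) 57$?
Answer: $\frac{1}{4047} \approx 0.0002471$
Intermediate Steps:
$g = 4047$ ($g = 71 \cdot 57 = 4047$)
$\frac{1}{g} = \frac{1}{4047}$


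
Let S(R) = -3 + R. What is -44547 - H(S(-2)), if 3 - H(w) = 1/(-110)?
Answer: -4900501/110 ≈ -44550.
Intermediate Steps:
H(w) = 331/110 (H(w) = 3 - 1/(-110) = 3 - 1*(-1/110) = 3 + 1/110 = 331/110)
-44547 - H(S(-2)) = -44547 - 1*331/110 = -44547 - 331/110 = -4900501/110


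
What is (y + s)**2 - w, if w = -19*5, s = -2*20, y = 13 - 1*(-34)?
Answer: 144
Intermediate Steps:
y = 47 (y = 13 + 34 = 47)
s = -40
w = -95
(y + s)**2 - w = (47 - 40)**2 - 1*(-95) = 7**2 + 95 = 49 + 95 = 144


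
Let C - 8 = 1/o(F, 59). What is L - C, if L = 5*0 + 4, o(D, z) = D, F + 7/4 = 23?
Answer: -344/85 ≈ -4.0471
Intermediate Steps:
F = 85/4 (F = -7/4 + 23 = 85/4 ≈ 21.250)
C = 684/85 (C = 8 + 1/(85/4) = 8 + 4/85 = 684/85 ≈ 8.0471)
L = 4 (L = 0 + 4 = 4)
L - C = 4 - 1*684/85 = 4 - 684/85 = -344/85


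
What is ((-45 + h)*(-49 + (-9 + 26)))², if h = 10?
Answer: 1254400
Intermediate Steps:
((-45 + h)*(-49 + (-9 + 26)))² = ((-45 + 10)*(-49 + (-9 + 26)))² = (-35*(-49 + 17))² = (-35*(-32))² = 1120² = 1254400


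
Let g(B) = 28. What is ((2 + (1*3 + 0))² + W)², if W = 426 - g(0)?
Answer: 178929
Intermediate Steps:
W = 398 (W = 426 - 1*28 = 426 - 28 = 398)
((2 + (1*3 + 0))² + W)² = ((2 + (1*3 + 0))² + 398)² = ((2 + (3 + 0))² + 398)² = ((2 + 3)² + 398)² = (5² + 398)² = (25 + 398)² = 423² = 178929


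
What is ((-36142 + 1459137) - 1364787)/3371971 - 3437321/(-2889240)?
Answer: 11758723611611/9742433492040 ≈ 1.2070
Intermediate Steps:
((-36142 + 1459137) - 1364787)/3371971 - 3437321/(-2889240) = (1422995 - 1364787)*(1/3371971) - 3437321*(-1/2889240) = 58208*(1/3371971) + 3437321/2889240 = 58208/3371971 + 3437321/2889240 = 11758723611611/9742433492040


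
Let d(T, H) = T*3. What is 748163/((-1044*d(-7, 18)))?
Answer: 748163/21924 ≈ 34.125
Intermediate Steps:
d(T, H) = 3*T
748163/((-1044*d(-7, 18))) = 748163/((-3132*(-7))) = 748163/((-1044*(-21))) = 748163/21924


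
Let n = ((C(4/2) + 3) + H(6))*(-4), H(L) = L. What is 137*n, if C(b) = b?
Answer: -6028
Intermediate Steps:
n = -44 (n = ((4/2 + 3) + 6)*(-4) = ((4*(½) + 3) + 6)*(-4) = ((2 + 3) + 6)*(-4) = (5 + 6)*(-4) = 11*(-4) = -44)
137*n = 137*(-44) = -6028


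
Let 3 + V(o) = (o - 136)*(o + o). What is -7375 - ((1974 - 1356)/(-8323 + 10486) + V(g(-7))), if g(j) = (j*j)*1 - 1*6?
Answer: 4380/7 ≈ 625.71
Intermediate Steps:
g(j) = -6 + j² (g(j) = j²*1 - 6 = j² - 6 = -6 + j²)
V(o) = -3 + 2*o*(-136 + o) (V(o) = -3 + (o - 136)*(o + o) = -3 + (-136 + o)*(2*o) = -3 + 2*o*(-136 + o))
-7375 - ((1974 - 1356)/(-8323 + 10486) + V(g(-7))) = -7375 - ((1974 - 1356)/(-8323 + 10486) + (-3 - 272*(-6 + (-7)²) + 2*(-6 + (-7)²)²)) = -7375 - (618/2163 + (-3 - 272*(-6 + 49) + 2*(-6 + 49)²)) = -7375 - (618*(1/2163) + (-3 - 272*43 + 2*43²)) = -7375 - (2/7 + (-3 - 11696 + 2*1849)) = -7375 - (2/7 + (-3 - 11696 + 3698)) = -7375 - (2/7 - 8001) = -7375 - 1*(-56005/7) = -7375 + 56005/7 = 4380/7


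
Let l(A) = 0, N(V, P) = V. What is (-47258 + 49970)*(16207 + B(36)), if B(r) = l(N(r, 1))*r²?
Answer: 43953384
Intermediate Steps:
B(r) = 0 (B(r) = 0*r² = 0)
(-47258 + 49970)*(16207 + B(36)) = (-47258 + 49970)*(16207 + 0) = 2712*16207 = 43953384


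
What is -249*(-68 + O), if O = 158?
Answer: -22410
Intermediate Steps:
-249*(-68 + O) = -249*(-68 + 158) = -249*90 = -22410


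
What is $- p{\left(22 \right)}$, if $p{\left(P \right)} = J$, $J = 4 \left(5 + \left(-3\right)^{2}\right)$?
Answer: $-56$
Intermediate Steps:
$J = 56$ ($J = 4 \left(5 + 9\right) = 4 \cdot 14 = 56$)
$p{\left(P \right)} = 56$
$- p{\left(22 \right)} = \left(-1\right) 56 = -56$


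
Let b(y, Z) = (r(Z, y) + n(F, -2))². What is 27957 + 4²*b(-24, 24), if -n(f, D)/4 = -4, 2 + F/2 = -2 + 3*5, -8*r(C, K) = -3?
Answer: 128989/4 ≈ 32247.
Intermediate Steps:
r(C, K) = 3/8 (r(C, K) = -⅛*(-3) = 3/8)
F = 22 (F = -4 + 2*(-2 + 3*5) = -4 + 2*(-2 + 15) = -4 + 2*13 = -4 + 26 = 22)
n(f, D) = 16 (n(f, D) = -4*(-4) = 16)
b(y, Z) = 17161/64 (b(y, Z) = (3/8 + 16)² = (131/8)² = 17161/64)
27957 + 4²*b(-24, 24) = 27957 + 4²*(17161/64) = 27957 + 16*(17161/64) = 27957 + 17161/4 = 128989/4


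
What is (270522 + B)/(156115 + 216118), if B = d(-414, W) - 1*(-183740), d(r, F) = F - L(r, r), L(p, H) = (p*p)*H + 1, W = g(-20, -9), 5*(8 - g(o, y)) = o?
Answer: 71412217/372233 ≈ 191.85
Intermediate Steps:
g(o, y) = 8 - o/5
W = 12 (W = 8 - ⅕*(-20) = 8 + 4 = 12)
L(p, H) = 1 + H*p² (L(p, H) = p²*H + 1 = H*p² + 1 = 1 + H*p²)
d(r, F) = -1 + F - r³ (d(r, F) = F - (1 + r*r²) = F - (1 + r³) = F + (-1 - r³) = -1 + F - r³)
B = 71141695 (B = (-1 + 12 - 1*(-414)³) - 1*(-183740) = (-1 + 12 - 1*(-70957944)) + 183740 = (-1 + 12 + 70957944) + 183740 = 70957955 + 183740 = 71141695)
(270522 + B)/(156115 + 216118) = (270522 + 71141695)/(156115 + 216118) = 71412217/372233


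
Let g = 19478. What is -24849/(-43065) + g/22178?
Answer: 7019804/4823715 ≈ 1.4553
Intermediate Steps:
-24849/(-43065) + g/22178 = -24849/(-43065) + 19478/22178 = -24849*(-1/43065) + 19478*(1/22178) = 251/435 + 9739/11089 = 7019804/4823715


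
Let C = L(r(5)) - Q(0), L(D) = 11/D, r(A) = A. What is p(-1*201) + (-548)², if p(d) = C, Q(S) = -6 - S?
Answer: 1501561/5 ≈ 3.0031e+5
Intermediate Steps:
C = 41/5 (C = 11/5 - (-6 - 1*0) = 11*(⅕) - (-6 + 0) = 11/5 - 1*(-6) = 11/5 + 6 = 41/5 ≈ 8.2000)
p(d) = 41/5
p(-1*201) + (-548)² = 41/5 + (-548)² = 41/5 + 300304 = 1501561/5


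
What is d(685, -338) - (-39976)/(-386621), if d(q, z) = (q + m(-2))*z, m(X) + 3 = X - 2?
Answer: -88599654820/386621 ≈ -2.2916e+5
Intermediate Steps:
m(X) = -5 + X (m(X) = -3 + (X - 2) = -3 + (-2 + X) = -5 + X)
d(q, z) = z*(-7 + q) (d(q, z) = (q + (-5 - 2))*z = (q - 7)*z = (-7 + q)*z = z*(-7 + q))
d(685, -338) - (-39976)/(-386621) = -338*(-7 + 685) - (-39976)/(-386621) = -338*678 - (-39976)*(-1)/386621 = -229164 - 1*39976/386621 = -229164 - 39976/386621 = -88599654820/386621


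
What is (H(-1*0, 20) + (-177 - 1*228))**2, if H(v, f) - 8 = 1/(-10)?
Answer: 15768841/100 ≈ 1.5769e+5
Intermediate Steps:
H(v, f) = 79/10 (H(v, f) = 8 + 1/(-10) = 8 - 1/10 = 79/10)
(H(-1*0, 20) + (-177 - 1*228))**2 = (79/10 + (-177 - 1*228))**2 = (79/10 + (-177 - 228))**2 = (79/10 - 405)**2 = (-3971/10)**2 = 15768841/100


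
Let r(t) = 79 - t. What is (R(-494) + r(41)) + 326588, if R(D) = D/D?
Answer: 326627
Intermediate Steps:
R(D) = 1
(R(-494) + r(41)) + 326588 = (1 + (79 - 1*41)) + 326588 = (1 + (79 - 41)) + 326588 = (1 + 38) + 326588 = 39 + 326588 = 326627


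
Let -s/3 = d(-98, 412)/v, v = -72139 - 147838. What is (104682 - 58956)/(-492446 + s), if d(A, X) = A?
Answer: -5029334151/54163397018 ≈ -0.092855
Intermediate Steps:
v = -219977
s = -294/219977 (s = -(-294)/(-219977) = -(-294)*(-1)/219977 = -3*98/219977 = -294/219977 ≈ -0.0013365)
(104682 - 58956)/(-492446 + s) = (104682 - 58956)/(-492446 - 294/219977) = 45726/(-108326794036/219977) = 45726*(-219977/108326794036) = -5029334151/54163397018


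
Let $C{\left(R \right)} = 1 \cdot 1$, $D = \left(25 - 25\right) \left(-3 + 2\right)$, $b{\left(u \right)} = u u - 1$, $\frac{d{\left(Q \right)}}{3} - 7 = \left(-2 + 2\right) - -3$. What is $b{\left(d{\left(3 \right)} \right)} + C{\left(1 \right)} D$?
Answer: $899$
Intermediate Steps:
$d{\left(Q \right)} = 30$ ($d{\left(Q \right)} = 21 + 3 \left(\left(-2 + 2\right) - -3\right) = 21 + 3 \left(0 + 3\right) = 21 + 3 \cdot 3 = 21 + 9 = 30$)
$b{\left(u \right)} = -1 + u^{2}$ ($b{\left(u \right)} = u^{2} - 1 = -1 + u^{2}$)
$D = 0$ ($D = 0 \left(-1\right) = 0$)
$C{\left(R \right)} = 1$
$b{\left(d{\left(3 \right)} \right)} + C{\left(1 \right)} D = \left(-1 + 30^{2}\right) + 1 \cdot 0 = \left(-1 + 900\right) + 0 = 899 + 0 = 899$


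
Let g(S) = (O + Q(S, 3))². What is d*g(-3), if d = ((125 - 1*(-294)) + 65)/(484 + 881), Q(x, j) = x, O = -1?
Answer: 7744/1365 ≈ 5.6733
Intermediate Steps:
g(S) = (-1 + S)²
d = 484/1365 (d = ((125 + 294) + 65)/1365 = (419 + 65)*(1/1365) = 484*(1/1365) = 484/1365 ≈ 0.35458)
d*g(-3) = 484*(-1 - 3)²/1365 = (484/1365)*(-4)² = (484/1365)*16 = 7744/1365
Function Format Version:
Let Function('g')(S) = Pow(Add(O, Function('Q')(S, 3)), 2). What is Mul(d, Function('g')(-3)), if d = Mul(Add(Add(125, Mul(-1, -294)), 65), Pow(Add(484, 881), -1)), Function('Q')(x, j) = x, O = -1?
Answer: Rational(7744, 1365) ≈ 5.6733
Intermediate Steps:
Function('g')(S) = Pow(Add(-1, S), 2)
d = Rational(484, 1365) (d = Mul(Add(Add(125, 294), 65), Pow(1365, -1)) = Mul(Add(419, 65), Rational(1, 1365)) = Mul(484, Rational(1, 1365)) = Rational(484, 1365) ≈ 0.35458)
Mul(d, Function('g')(-3)) = Mul(Rational(484, 1365), Pow(Add(-1, -3), 2)) = Mul(Rational(484, 1365), Pow(-4, 2)) = Mul(Rational(484, 1365), 16) = Rational(7744, 1365)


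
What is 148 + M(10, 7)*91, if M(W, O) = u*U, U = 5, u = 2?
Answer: 1058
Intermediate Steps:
M(W, O) = 10 (M(W, O) = 2*5 = 10)
148 + M(10, 7)*91 = 148 + 10*91 = 148 + 910 = 1058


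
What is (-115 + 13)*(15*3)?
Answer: -4590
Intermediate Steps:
(-115 + 13)*(15*3) = -102*45 = -4590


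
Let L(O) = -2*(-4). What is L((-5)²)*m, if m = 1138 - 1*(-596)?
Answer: 13872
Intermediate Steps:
L(O) = 8
m = 1734 (m = 1138 + 596 = 1734)
L((-5)²)*m = 8*1734 = 13872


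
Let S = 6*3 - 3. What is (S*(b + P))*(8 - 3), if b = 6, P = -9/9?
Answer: 375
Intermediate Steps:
P = -1 (P = -9*⅑ = -1)
S = 15 (S = 18 - 3 = 15)
(S*(b + P))*(8 - 3) = (15*(6 - 1))*(8 - 3) = (15*5)*5 = 75*5 = 375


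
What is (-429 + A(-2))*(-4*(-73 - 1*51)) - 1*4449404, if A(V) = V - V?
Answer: -4662188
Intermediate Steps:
A(V) = 0
(-429 + A(-2))*(-4*(-73 - 1*51)) - 1*4449404 = (-429 + 0)*(-4*(-73 - 1*51)) - 1*4449404 = -(-1716)*(-73 - 51) - 4449404 = -(-1716)*(-124) - 4449404 = -429*496 - 4449404 = -212784 - 4449404 = -4662188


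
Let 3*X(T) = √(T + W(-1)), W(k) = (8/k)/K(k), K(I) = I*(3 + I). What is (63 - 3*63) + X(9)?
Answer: -126 + √13/3 ≈ -124.80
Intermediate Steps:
W(k) = 8/(k²*(3 + k)) (W(k) = (8/k)/((k*(3 + k))) = (8/k)*(1/(k*(3 + k))) = 8/(k²*(3 + k)))
X(T) = √(4 + T)/3 (X(T) = √(T + 8/((-1)²*(3 - 1)))/3 = √(T + 8*1/2)/3 = √(T + 8*1*(½))/3 = √(T + 4)/3 = √(4 + T)/3)
(63 - 3*63) + X(9) = (63 - 3*63) + √(4 + 9)/3 = (63 - 189) + √13/3 = -126 + √13/3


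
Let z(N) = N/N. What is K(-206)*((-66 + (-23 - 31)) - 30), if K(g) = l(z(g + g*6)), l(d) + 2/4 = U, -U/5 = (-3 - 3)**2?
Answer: 27075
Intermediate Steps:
z(N) = 1
U = -180 (U = -5*(-3 - 3)**2 = -5*(-6)**2 = -5*36 = -180)
l(d) = -361/2 (l(d) = -1/2 - 180 = -361/2)
K(g) = -361/2
K(-206)*((-66 + (-23 - 31)) - 30) = -361*((-66 + (-23 - 31)) - 30)/2 = -361*((-66 - 54) - 30)/2 = -361*(-120 - 30)/2 = -361/2*(-150) = 27075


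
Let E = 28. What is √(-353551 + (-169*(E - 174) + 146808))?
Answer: I*√182069 ≈ 426.7*I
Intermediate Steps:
√(-353551 + (-169*(E - 174) + 146808)) = √(-353551 + (-169*(28 - 174) + 146808)) = √(-353551 + (-169*(-146) + 146808)) = √(-353551 + (24674 + 146808)) = √(-353551 + 171482) = √(-182069) = I*√182069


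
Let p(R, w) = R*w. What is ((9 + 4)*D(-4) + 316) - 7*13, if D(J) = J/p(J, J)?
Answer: 887/4 ≈ 221.75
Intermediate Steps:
D(J) = 1/J (D(J) = J/((J*J)) = J/(J**2) = J/J**2 = 1/J)
((9 + 4)*D(-4) + 316) - 7*13 = ((9 + 4)/(-4) + 316) - 7*13 = (13*(-1/4) + 316) - 91 = (-13/4 + 316) - 91 = 1251/4 - 91 = 887/4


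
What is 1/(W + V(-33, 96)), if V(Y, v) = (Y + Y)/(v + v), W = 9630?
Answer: 32/308149 ≈ 0.00010385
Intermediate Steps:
V(Y, v) = Y/v (V(Y, v) = (2*Y)/((2*v)) = (2*Y)*(1/(2*v)) = Y/v)
1/(W + V(-33, 96)) = 1/(9630 - 33/96) = 1/(9630 - 33*1/96) = 1/(9630 - 11/32) = 1/(308149/32) = 32/308149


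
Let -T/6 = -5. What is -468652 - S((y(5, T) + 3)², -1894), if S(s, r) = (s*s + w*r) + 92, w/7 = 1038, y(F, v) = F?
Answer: 13288964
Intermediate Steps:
T = 30 (T = -6*(-5) = 30)
w = 7266 (w = 7*1038 = 7266)
S(s, r) = 92 + s² + 7266*r (S(s, r) = (s*s + 7266*r) + 92 = (s² + 7266*r) + 92 = 92 + s² + 7266*r)
-468652 - S((y(5, T) + 3)², -1894) = -468652 - (92 + ((5 + 3)²)² + 7266*(-1894)) = -468652 - (92 + (8²)² - 13761804) = -468652 - (92 + 64² - 13761804) = -468652 - (92 + 4096 - 13761804) = -468652 - 1*(-13757616) = -468652 + 13757616 = 13288964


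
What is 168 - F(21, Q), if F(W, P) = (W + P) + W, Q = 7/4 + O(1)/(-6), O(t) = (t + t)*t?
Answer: 1495/12 ≈ 124.58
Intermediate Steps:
O(t) = 2*t² (O(t) = (2*t)*t = 2*t²)
Q = 17/12 (Q = 7/4 + (2*1²)/(-6) = 7*(¼) + (2*1)*(-⅙) = 7/4 + 2*(-⅙) = 7/4 - ⅓ = 17/12 ≈ 1.4167)
F(W, P) = P + 2*W (F(W, P) = (P + W) + W = P + 2*W)
168 - F(21, Q) = 168 - (17/12 + 2*21) = 168 - (17/12 + 42) = 168 - 1*521/12 = 168 - 521/12 = 1495/12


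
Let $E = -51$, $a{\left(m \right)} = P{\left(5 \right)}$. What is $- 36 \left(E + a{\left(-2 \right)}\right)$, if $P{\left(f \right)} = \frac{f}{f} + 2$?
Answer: $1728$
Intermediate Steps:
$P{\left(f \right)} = 3$ ($P{\left(f \right)} = 1 + 2 = 3$)
$a{\left(m \right)} = 3$
$- 36 \left(E + a{\left(-2 \right)}\right) = - 36 \left(-51 + 3\right) = \left(-36\right) \left(-48\right) = 1728$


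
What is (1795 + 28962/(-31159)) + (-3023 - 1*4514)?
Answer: -178943940/31159 ≈ -5742.9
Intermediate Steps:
(1795 + 28962/(-31159)) + (-3023 - 1*4514) = (1795 + 28962*(-1/31159)) + (-3023 - 4514) = (1795 - 28962/31159) - 7537 = 55901443/31159 - 7537 = -178943940/31159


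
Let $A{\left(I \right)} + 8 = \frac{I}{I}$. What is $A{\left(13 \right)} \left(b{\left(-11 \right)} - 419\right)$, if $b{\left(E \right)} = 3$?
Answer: $2912$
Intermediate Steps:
$A{\left(I \right)} = -7$ ($A{\left(I \right)} = -8 + \frac{I}{I} = -8 + 1 = -7$)
$A{\left(13 \right)} \left(b{\left(-11 \right)} - 419\right) = - 7 \left(3 - 419\right) = \left(-7\right) \left(-416\right) = 2912$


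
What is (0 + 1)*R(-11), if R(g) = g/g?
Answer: 1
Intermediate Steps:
R(g) = 1
(0 + 1)*R(-11) = (0 + 1)*1 = 1*1 = 1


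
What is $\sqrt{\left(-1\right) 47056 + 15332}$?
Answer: $2 i \sqrt{7931} \approx 178.11 i$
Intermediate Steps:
$\sqrt{\left(-1\right) 47056 + 15332} = \sqrt{-47056 + 15332} = \sqrt{-31724} = 2 i \sqrt{7931}$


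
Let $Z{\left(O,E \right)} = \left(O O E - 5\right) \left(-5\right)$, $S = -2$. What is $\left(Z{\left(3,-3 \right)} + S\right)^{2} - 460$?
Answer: $24504$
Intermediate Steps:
$Z{\left(O,E \right)} = 25 - 5 E O^{2}$ ($Z{\left(O,E \right)} = \left(O^{2} E - 5\right) \left(-5\right) = \left(E O^{2} - 5\right) \left(-5\right) = \left(-5 + E O^{2}\right) \left(-5\right) = 25 - 5 E O^{2}$)
$\left(Z{\left(3,-3 \right)} + S\right)^{2} - 460 = \left(\left(25 - - 15 \cdot 3^{2}\right) - 2\right)^{2} - 460 = \left(\left(25 - \left(-15\right) 9\right) - 2\right)^{2} - 460 = \left(\left(25 + 135\right) - 2\right)^{2} - 460 = \left(160 - 2\right)^{2} - 460 = 158^{2} - 460 = 24964 - 460 = 24504$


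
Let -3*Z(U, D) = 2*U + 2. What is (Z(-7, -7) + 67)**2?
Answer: 5041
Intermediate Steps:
Z(U, D) = -2/3 - 2*U/3 (Z(U, D) = -(2*U + 2)/3 = -(2 + 2*U)/3 = -2/3 - 2*U/3)
(Z(-7, -7) + 67)**2 = ((-2/3 - 2/3*(-7)) + 67)**2 = ((-2/3 + 14/3) + 67)**2 = (4 + 67)**2 = 71**2 = 5041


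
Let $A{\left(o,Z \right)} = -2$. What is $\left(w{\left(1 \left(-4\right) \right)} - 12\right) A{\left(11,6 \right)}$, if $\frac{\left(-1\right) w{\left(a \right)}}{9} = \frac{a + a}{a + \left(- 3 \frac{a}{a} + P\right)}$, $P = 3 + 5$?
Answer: $-120$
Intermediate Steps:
$P = 8$
$w{\left(a \right)} = - \frac{18 a}{5 + a}$ ($w{\left(a \right)} = - 9 \frac{a + a}{a + \left(- 3 \frac{a}{a} + 8\right)} = - 9 \frac{2 a}{a + \left(\left(-3\right) 1 + 8\right)} = - 9 \frac{2 a}{a + \left(-3 + 8\right)} = - 9 \frac{2 a}{a + 5} = - 9 \frac{2 a}{5 + a} = - \frac{18 a}{5 + a}$)
$\left(w{\left(1 \left(-4\right) \right)} - 12\right) A{\left(11,6 \right)} = \left(- \frac{18 \cdot 1 \left(-4\right)}{5 + 1 \left(-4\right)} - 12\right) \left(-2\right) = \left(\left(-18\right) \left(-4\right) \frac{1}{5 - 4} - 12\right) \left(-2\right) = \left(\left(-18\right) \left(-4\right) 1^{-1} - 12\right) \left(-2\right) = \left(\left(-18\right) \left(-4\right) 1 - 12\right) \left(-2\right) = \left(72 - 12\right) \left(-2\right) = 60 \left(-2\right) = -120$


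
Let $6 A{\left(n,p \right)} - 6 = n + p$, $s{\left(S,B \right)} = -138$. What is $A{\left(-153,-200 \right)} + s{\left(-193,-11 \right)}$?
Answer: $- \frac{1175}{6} \approx -195.83$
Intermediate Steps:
$A{\left(n,p \right)} = 1 + \frac{n}{6} + \frac{p}{6}$ ($A{\left(n,p \right)} = 1 + \frac{n + p}{6} = 1 + \left(\frac{n}{6} + \frac{p}{6}\right) = 1 + \frac{n}{6} + \frac{p}{6}$)
$A{\left(-153,-200 \right)} + s{\left(-193,-11 \right)} = \left(1 + \frac{1}{6} \left(-153\right) + \frac{1}{6} \left(-200\right)\right) - 138 = \left(1 - \frac{51}{2} - \frac{100}{3}\right) - 138 = - \frac{347}{6} - 138 = - \frac{1175}{6}$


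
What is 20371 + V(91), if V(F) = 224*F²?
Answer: 1875315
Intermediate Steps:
20371 + V(91) = 20371 + 224*91² = 20371 + 224*8281 = 20371 + 1854944 = 1875315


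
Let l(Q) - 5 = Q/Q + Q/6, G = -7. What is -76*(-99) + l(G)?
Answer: 45173/6 ≈ 7528.8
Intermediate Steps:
l(Q) = 6 + Q/6 (l(Q) = 5 + (Q/Q + Q/6) = 5 + (1 + Q*(⅙)) = 5 + (1 + Q/6) = 6 + Q/6)
-76*(-99) + l(G) = -76*(-99) + (6 + (⅙)*(-7)) = 7524 + (6 - 7/6) = 7524 + 29/6 = 45173/6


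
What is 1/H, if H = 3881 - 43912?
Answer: -1/40031 ≈ -2.4981e-5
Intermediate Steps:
H = -40031
1/H = 1/(-40031) = -1/40031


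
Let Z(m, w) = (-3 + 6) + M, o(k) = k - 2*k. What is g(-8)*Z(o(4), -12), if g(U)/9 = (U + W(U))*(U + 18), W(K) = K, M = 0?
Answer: -4320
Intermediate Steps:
o(k) = -k
Z(m, w) = 3 (Z(m, w) = (-3 + 6) + 0 = 3 + 0 = 3)
g(U) = 18*U*(18 + U) (g(U) = 9*((U + U)*(U + 18)) = 9*((2*U)*(18 + U)) = 9*(2*U*(18 + U)) = 18*U*(18 + U))
g(-8)*Z(o(4), -12) = (18*(-8)*(18 - 8))*3 = (18*(-8)*10)*3 = -1440*3 = -4320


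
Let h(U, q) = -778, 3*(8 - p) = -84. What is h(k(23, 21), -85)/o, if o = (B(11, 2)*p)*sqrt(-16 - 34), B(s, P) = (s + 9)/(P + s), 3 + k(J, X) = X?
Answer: 5057*I*sqrt(2)/3600 ≈ 1.9866*I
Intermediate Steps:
p = 36 (p = 8 - 1/3*(-84) = 8 + 28 = 36)
k(J, X) = -3 + X
B(s, P) = (9 + s)/(P + s)
o = 3600*I*sqrt(2)/13 (o = (((9 + 11)/(2 + 11))*36)*sqrt(-16 - 34) = ((20/13)*36)*sqrt(-50) = (((1/13)*20)*36)*(5*I*sqrt(2)) = ((20/13)*36)*(5*I*sqrt(2)) = 720*(5*I*sqrt(2))/13 = 3600*I*sqrt(2)/13 ≈ 391.63*I)
h(k(23, 21), -85)/o = -778*(-13*I*sqrt(2)/7200) = -(-5057)*I*sqrt(2)/3600 = 5057*I*sqrt(2)/3600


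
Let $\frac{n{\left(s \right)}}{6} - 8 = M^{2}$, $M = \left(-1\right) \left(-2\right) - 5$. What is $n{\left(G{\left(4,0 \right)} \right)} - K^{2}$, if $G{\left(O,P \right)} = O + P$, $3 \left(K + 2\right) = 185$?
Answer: $- \frac{31123}{9} \approx -3458.1$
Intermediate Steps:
$K = \frac{179}{3}$ ($K = -2 + \frac{1}{3} \cdot 185 = -2 + \frac{185}{3} = \frac{179}{3} \approx 59.667$)
$M = -3$ ($M = 2 - 5 = -3$)
$n{\left(s \right)} = 102$ ($n{\left(s \right)} = 48 + 6 \left(-3\right)^{2} = 48 + 6 \cdot 9 = 48 + 54 = 102$)
$n{\left(G{\left(4,0 \right)} \right)} - K^{2} = 102 - \left(\frac{179}{3}\right)^{2} = 102 - \frac{32041}{9} = - \frac{31123}{9}$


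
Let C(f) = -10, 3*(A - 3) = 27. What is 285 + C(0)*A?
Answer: 165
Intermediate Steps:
A = 12 (A = 3 + (1/3)*27 = 3 + 9 = 12)
285 + C(0)*A = 285 - 10*12 = 285 - 120 = 165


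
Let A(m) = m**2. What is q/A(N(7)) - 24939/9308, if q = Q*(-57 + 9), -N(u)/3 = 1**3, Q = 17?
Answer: -2606593/27924 ≈ -93.346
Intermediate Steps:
N(u) = -3 (N(u) = -3*1**3 = -3*1 = -3)
q = -816 (q = 17*(-57 + 9) = 17*(-48) = -816)
q/A(N(7)) - 24939/9308 = -816/((-3)**2) - 24939/9308 = -816/9 - 24939*1/9308 = -816*1/9 - 24939/9308 = -272/3 - 24939/9308 = -2606593/27924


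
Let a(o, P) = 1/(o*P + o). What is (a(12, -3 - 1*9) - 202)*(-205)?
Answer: 5466325/132 ≈ 41412.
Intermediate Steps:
a(o, P) = 1/(o + P*o) (a(o, P) = 1/(P*o + o) = 1/(o + P*o))
(a(12, -3 - 1*9) - 202)*(-205) = (1/(12*(1 + (-3 - 1*9))) - 202)*(-205) = (1/(12*(1 + (-3 - 9))) - 202)*(-205) = (1/(12*(1 - 12)) - 202)*(-205) = ((1/12)/(-11) - 202)*(-205) = ((1/12)*(-1/11) - 202)*(-205) = (-1/132 - 202)*(-205) = -26665/132*(-205) = 5466325/132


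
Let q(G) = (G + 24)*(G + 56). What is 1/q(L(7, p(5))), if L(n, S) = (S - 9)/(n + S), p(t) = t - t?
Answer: 49/60897 ≈ 0.00080464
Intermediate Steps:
p(t) = 0
L(n, S) = (-9 + S)/(S + n)
q(G) = (24 + G)*(56 + G)
1/q(L(7, p(5))) = 1/(1344 + ((-9 + 0)/(0 + 7))² + 80*((-9 + 0)/(0 + 7))) = 1/(1344 + (-9/7)² + 80*(-9/7)) = 1/(1344 + 81/49 - 720/7) = 1/(60897/49) = 49/60897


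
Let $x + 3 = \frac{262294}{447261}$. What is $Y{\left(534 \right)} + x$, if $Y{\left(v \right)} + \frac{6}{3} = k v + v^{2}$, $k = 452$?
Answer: $\frac{235491676753}{447261} \approx 5.2652 \cdot 10^{5}$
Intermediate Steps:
$x = - \frac{1079489}{447261}$ ($x = -3 + \frac{262294}{447261} = - \frac{1079489}{447261} \approx -2.4136$)
$Y{\left(v \right)} = -2 + v^{2} + 452 v$ ($Y{\left(v \right)} = -2 + \left(452 v + v^{2}\right) = -2 + \left(v^{2} + 452 v\right) = -2 + v^{2} + 452 v$)
$Y{\left(534 \right)} + x = \left(-2 + 534^{2} + 452 \cdot 534\right) - \frac{1079489}{447261} = \left(-2 + 285156 + 241368\right) - \frac{1079489}{447261} = 526522 - \frac{1079489}{447261} = \frac{235491676753}{447261}$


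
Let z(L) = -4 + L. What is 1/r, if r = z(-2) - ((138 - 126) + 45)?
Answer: -1/63 ≈ -0.015873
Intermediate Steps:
r = -63 (r = (-4 - 2) - ((138 - 126) + 45) = -6 - (12 + 45) = -6 - 1*57 = -6 - 57 = -63)
1/r = 1/(-63) = -1/63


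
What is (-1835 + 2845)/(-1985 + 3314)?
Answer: 1010/1329 ≈ 0.75997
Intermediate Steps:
(-1835 + 2845)/(-1985 + 3314) = 1010/1329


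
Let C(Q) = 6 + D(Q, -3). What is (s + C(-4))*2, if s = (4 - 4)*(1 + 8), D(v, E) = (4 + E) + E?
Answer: 8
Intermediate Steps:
D(v, E) = 4 + 2*E
s = 0 (s = 0*9 = 0)
C(Q) = 4 (C(Q) = 6 + (4 + 2*(-3)) = 6 + (4 - 6) = 6 - 2 = 4)
(s + C(-4))*2 = (0 + 4)*2 = 4*2 = 8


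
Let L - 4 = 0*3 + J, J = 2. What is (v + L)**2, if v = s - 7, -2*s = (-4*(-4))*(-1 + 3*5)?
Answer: 12769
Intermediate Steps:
s = -112 (s = -(-4*(-4))*(-1 + 3*5)/2 = -8*(-1 + 15) = -8*14 = -1/2*224 = -112)
L = 6 (L = 4 + (0*3 + 2) = 4 + (0 + 2) = 4 + 2 = 6)
v = -119 (v = -112 - 7 = -119)
(v + L)**2 = (-119 + 6)**2 = (-113)**2 = 12769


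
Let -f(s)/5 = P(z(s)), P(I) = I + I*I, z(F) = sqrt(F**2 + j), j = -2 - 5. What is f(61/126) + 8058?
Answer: 128465863/15876 - 5*I*sqrt(107411)/126 ≈ 8091.8 - 13.005*I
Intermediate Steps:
j = -7
z(F) = sqrt(-7 + F**2) (z(F) = sqrt(F**2 - 7) = sqrt(-7 + F**2))
P(I) = I + I**2
f(s) = -5*sqrt(-7 + s**2)*(1 + sqrt(-7 + s**2))
f(61/126) + 8058 = (35 - 5*(61/126)**2 - 5*sqrt(-7 + (61/126)**2)) + 8058 = (35 - 5*3721/15876 - 5*sqrt(-7 + 3721/15876)) + 8058 = (35 - 18605/15876 - 5*I*sqrt(107411)/126) + 8058 = (537055/15876 - 5*I*sqrt(107411)/126) + 8058 = 128465863/15876 - 5*I*sqrt(107411)/126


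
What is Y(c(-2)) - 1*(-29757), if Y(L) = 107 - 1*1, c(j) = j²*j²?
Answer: 29863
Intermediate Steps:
c(j) = j⁴
Y(L) = 106 (Y(L) = 107 - 1 = 106)
Y(c(-2)) - 1*(-29757) = 106 - 1*(-29757) = 106 + 29757 = 29863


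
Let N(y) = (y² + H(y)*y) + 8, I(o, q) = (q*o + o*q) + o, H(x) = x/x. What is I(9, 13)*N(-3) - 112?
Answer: 3290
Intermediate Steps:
H(x) = 1
I(o, q) = o + 2*o*q (I(o, q) = (o*q + o*q) + o = 2*o*q + o = o + 2*o*q)
N(y) = 8 + y + y² (N(y) = (y² + 1*y) + 8 = (y² + y) + 8 = (y + y²) + 8 = 8 + y + y²)
I(9, 13)*N(-3) - 112 = (9*(1 + 2*13))*(8 - 3 + (-3)²) - 112 = (9*(1 + 26))*(8 - 3 + 9) - 112 = (9*27)*14 - 112 = 243*14 - 112 = 3402 - 112 = 3290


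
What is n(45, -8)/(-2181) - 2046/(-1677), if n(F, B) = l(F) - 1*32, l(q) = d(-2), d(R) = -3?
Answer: 1507007/1219179 ≈ 1.2361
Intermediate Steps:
l(q) = -3
n(F, B) = -35 (n(F, B) = -3 - 1*32 = -3 - 32 = -35)
n(45, -8)/(-2181) - 2046/(-1677) = -35/(-2181) - 2046/(-1677) = -35*(-1/2181) - 2046*(-1/1677) = 35/2181 + 682/559 = 1507007/1219179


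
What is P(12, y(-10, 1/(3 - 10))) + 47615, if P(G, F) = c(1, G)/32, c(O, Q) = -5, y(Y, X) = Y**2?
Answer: 1523675/32 ≈ 47615.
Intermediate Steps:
P(G, F) = -5/32
P(12, y(-10, 1/(3 - 10))) + 47615 = -5/32 + 47615 = 1523675/32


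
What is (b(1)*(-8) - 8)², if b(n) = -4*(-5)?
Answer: 28224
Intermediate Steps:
b(n) = 20
(b(1)*(-8) - 8)² = (20*(-8) - 8)² = (-160 - 8)² = (-168)² = 28224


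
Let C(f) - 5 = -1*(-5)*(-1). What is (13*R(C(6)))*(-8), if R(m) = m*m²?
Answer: 0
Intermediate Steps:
C(f) = 0 (C(f) = 5 - 1*(-5)*(-1) = 5 + 5*(-1) = 5 - 5 = 0)
R(m) = m³
(13*R(C(6)))*(-8) = (13*0³)*(-8) = (13*0)*(-8) = 0*(-8) = 0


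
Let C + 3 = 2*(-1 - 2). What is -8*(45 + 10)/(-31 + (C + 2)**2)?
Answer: -220/9 ≈ -24.444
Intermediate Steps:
C = -9 (C = -3 + 2*(-1 - 2) = -3 + 2*(-3) = -3 - 6 = -9)
-8*(45 + 10)/(-31 + (C + 2)**2) = -8*(45 + 10)/(-31 + (-9 + 2)**2) = -440/(-31 + (-7)**2) = -440/(-31 + 49) = -440/18 = -8*55/18 = -220/9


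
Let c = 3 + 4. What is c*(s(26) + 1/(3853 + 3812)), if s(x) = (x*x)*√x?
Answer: 1/1095 + 4732*√26 ≈ 24129.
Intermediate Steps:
s(x) = x^(5/2) (s(x) = x²*√x = x^(5/2))
c = 7
c*(s(26) + 1/(3853 + 3812)) = 7*(26^(5/2) + 1/(3853 + 3812)) = 7*(676*√26 + 1/7665) = 7*(1/7665 + 676*√26) = 1/1095 + 4732*√26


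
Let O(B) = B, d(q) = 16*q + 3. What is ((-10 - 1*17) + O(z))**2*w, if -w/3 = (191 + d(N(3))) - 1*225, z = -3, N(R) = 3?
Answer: -45900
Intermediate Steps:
d(q) = 3 + 16*q
w = -51 (w = -3*((191 + (3 + 16*3)) - 1*225) = -3*((191 + (3 + 48)) - 225) = -3*((191 + 51) - 225) = -3*(242 - 225) = -3*17 = -51)
((-10 - 1*17) + O(z))**2*w = ((-10 - 1*17) - 3)**2*(-51) = ((-10 - 17) - 3)**2*(-51) = (-27 - 3)**2*(-51) = (-30)**2*(-51) = 900*(-51) = -45900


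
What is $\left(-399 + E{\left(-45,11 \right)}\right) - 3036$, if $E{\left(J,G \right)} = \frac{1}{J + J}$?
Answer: $- \frac{309151}{90} \approx -3435.0$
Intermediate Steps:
$E{\left(J,G \right)} = \frac{1}{2 J}$
$\left(-399 + E{\left(-45,11 \right)}\right) - 3036 = \left(-399 + \frac{1}{2 \left(-45\right)}\right) - 3036 = \left(-399 + \frac{1}{2} \left(- \frac{1}{45}\right)\right) - 3036 = \left(-399 - \frac{1}{90}\right) - 3036 = - \frac{35911}{90} - 3036 = - \frac{309151}{90}$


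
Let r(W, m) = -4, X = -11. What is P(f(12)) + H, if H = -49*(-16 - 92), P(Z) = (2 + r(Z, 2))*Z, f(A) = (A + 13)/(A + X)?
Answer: 5242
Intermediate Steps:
f(A) = (13 + A)/(-11 + A) (f(A) = (A + 13)/(A - 11) = (13 + A)/(-11 + A))
P(Z) = -2*Z (P(Z) = (2 - 4)*Z = -2*Z)
H = 5292 (H = -49*(-108) = 5292)
P(f(12)) + H = -2*(13 + 12)/(-11 + 12) + 5292 = -2*25/1 + 5292 = -2*25 + 5292 = -50 + 5292 = 5242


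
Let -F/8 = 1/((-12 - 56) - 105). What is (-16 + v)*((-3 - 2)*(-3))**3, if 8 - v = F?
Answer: -4698000/173 ≈ -27156.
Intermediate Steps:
F = 8/173 (F = -8/((-12 - 56) - 105) = -8/(-68 - 105) = -8/(-173) = -8*(-1/173) = 8/173 ≈ 0.046243)
v = 1376/173 (v = 8 - 1*8/173 = 8 - 8/173 = 1376/173 ≈ 7.9538)
(-16 + v)*((-3 - 2)*(-3))**3 = (-16 + 1376/173)*((-3 - 2)*(-3))**3 = -1392*(-5*(-3))**3/173 = -1392/173*15**3 = -1392/173*3375 = -4698000/173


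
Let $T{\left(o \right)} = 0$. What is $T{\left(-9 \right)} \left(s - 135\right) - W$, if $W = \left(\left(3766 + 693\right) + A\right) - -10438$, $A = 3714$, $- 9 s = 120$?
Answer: $-18611$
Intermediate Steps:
$s = - \frac{40}{3}$ ($s = \left(- \frac{1}{9}\right) 120 = - \frac{40}{3} \approx -13.333$)
$W = 18611$ ($W = \left(\left(3766 + 693\right) + 3714\right) - -10438 = \left(4459 + 3714\right) + 10438 = 8173 + 10438 = 18611$)
$T{\left(-9 \right)} \left(s - 135\right) - W = 0 \left(- \frac{40}{3} - 135\right) - 18611 = 0 \left(- \frac{445}{3}\right) - 18611 = 0 - 18611 = -18611$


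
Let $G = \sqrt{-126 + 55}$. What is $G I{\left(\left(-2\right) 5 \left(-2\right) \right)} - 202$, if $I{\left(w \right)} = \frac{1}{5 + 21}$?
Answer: $-202 + \frac{i \sqrt{71}}{26} \approx -202.0 + 0.32408 i$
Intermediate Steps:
$I{\left(w \right)} = \frac{1}{26}$
$G = i \sqrt{71}$ ($G = \sqrt{-71} = i \sqrt{71} \approx 8.4261 i$)
$G I{\left(\left(-2\right) 5 \left(-2\right) \right)} - 202 = i \sqrt{71} \cdot \frac{1}{26} - 202 = \frac{i \sqrt{71}}{26} - 202 = -202 + \frac{i \sqrt{71}}{26}$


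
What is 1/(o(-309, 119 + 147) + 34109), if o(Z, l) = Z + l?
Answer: 1/34066 ≈ 2.9355e-5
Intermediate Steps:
1/(o(-309, 119 + 147) + 34109) = 1/((-309 + (119 + 147)) + 34109) = 1/((-309 + 266) + 34109) = 1/(-43 + 34109) = 1/34066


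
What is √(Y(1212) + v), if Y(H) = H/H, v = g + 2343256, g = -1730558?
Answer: √612699 ≈ 782.75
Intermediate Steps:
v = 612698 (v = -1730558 + 2343256 = 612698)
Y(H) = 1
√(Y(1212) + v) = √(1 + 612698) = √612699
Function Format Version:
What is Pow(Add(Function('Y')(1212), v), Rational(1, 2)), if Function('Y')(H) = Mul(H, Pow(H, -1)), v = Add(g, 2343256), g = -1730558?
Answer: Pow(612699, Rational(1, 2)) ≈ 782.75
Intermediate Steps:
v = 612698 (v = Add(-1730558, 2343256) = 612698)
Function('Y')(H) = 1
Pow(Add(Function('Y')(1212), v), Rational(1, 2)) = Pow(Add(1, 612698), Rational(1, 2)) = Pow(612699, Rational(1, 2))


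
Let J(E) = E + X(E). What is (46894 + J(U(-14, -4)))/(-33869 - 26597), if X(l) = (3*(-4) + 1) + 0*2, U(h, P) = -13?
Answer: -23435/30233 ≈ -0.77515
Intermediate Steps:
X(l) = -11 (X(l) = (-12 + 1) + 0 = -11 + 0 = -11)
J(E) = -11 + E (J(E) = E - 11 = -11 + E)
(46894 + J(U(-14, -4)))/(-33869 - 26597) = (46894 + (-11 - 13))/(-33869 - 26597) = (46894 - 24)/(-60466) = 46870*(-1/60466) = -23435/30233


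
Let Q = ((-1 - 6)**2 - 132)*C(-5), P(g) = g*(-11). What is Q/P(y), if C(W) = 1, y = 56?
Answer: 83/616 ≈ 0.13474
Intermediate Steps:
P(g) = -11*g
Q = -83 (Q = ((-1 - 6)**2 - 132)*1 = ((-7)**2 - 132)*1 = (49 - 132)*1 = -83*1 = -83)
Q/P(y) = -83/((-11*56)) = -83/(-616) = -83*(-1/616) = 83/616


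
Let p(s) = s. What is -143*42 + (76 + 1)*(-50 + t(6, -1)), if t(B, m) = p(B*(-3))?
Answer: -11242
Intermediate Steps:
t(B, m) = -3*B (t(B, m) = B*(-3) = -3*B)
-143*42 + (76 + 1)*(-50 + t(6, -1)) = -143*42 + (76 + 1)*(-50 - 3*6) = -6006 + 77*(-50 - 18) = -6006 + 77*(-68) = -6006 - 5236 = -11242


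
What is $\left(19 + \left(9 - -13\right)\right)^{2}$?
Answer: $1681$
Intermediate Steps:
$\left(19 + \left(9 - -13\right)\right)^{2} = \left(19 + \left(9 + 13\right)\right)^{2} = \left(19 + 22\right)^{2} = 41^{2} = 1681$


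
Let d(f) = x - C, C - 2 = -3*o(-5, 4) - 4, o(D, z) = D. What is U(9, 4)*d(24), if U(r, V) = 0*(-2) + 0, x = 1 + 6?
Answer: 0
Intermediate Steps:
x = 7
C = 13 (C = 2 + (-3*(-5) - 4) = 2 + (15 - 4) = 2 + 11 = 13)
U(r, V) = 0 (U(r, V) = 0 + 0 = 0)
d(f) = -6 (d(f) = 7 - 1*13 = 7 - 13 = -6)
U(9, 4)*d(24) = 0*(-6) = 0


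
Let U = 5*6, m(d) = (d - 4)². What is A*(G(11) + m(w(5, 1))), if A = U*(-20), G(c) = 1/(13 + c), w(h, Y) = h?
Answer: -625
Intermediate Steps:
m(d) = (-4 + d)²
U = 30
A = -600 (A = 30*(-20) = -600)
A*(G(11) + m(w(5, 1))) = -600*(1/(13 + 11) + (-4 + 5)²) = -600*(1/24 + 1²) = -600*(1/24 + 1) = -600*25/24 = -625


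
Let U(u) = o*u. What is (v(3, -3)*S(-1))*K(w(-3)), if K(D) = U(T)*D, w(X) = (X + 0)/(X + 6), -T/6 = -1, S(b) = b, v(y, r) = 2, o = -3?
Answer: -36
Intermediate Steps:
T = 6 (T = -6*(-1) = 6)
w(X) = X/(6 + X)
U(u) = -3*u
K(D) = -18*D (K(D) = (-3*6)*D = -18*D)
(v(3, -3)*S(-1))*K(w(-3)) = (2*(-1))*(-(-54)/(6 - 3)) = -(-36)*(-3/3) = -(-36)*(-3*1/3) = -(-36)*(-1) = -2*18 = -36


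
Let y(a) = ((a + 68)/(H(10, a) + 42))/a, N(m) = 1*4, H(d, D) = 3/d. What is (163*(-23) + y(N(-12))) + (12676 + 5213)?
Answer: 664600/47 ≈ 14140.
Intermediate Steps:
N(m) = 4
y(a) = (680/423 + 10*a/423)/a (y(a) = ((a + 68)/(3/10 + 42))/a = ((68 + a)/(3*(⅒) + 42))/a = ((68 + a)/(3/10 + 42))/a = ((68 + a)/(423/10))/a = ((68 + a)*(10/423))/a = (680/423 + 10*a/423)/a)
(163*(-23) + y(N(-12))) + (12676 + 5213) = (163*(-23) + (10/423)*(68 + 4)/4) + (12676 + 5213) = (-3749 + (10/423)*(¼)*72) + 17889 = (-3749 + 20/47) + 17889 = -176183/47 + 17889 = 664600/47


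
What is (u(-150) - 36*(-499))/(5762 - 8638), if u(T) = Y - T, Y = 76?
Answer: -9095/1438 ≈ -6.3248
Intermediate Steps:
u(T) = 76 - T
(u(-150) - 36*(-499))/(5762 - 8638) = ((76 - 1*(-150)) - 36*(-499))/(5762 - 8638) = ((76 + 150) + 17964)/(-2876) = (226 + 17964)*(-1/2876) = 18190*(-1/2876) = -9095/1438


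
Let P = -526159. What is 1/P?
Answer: -1/526159 ≈ -1.9006e-6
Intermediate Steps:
1/P = 1/(-526159) = -1/526159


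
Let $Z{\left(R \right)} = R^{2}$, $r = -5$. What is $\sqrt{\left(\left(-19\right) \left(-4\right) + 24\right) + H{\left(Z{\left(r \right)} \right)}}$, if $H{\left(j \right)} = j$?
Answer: $5 \sqrt{5} \approx 11.18$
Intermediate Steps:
$\sqrt{\left(\left(-19\right) \left(-4\right) + 24\right) + H{\left(Z{\left(r \right)} \right)}} = \sqrt{\left(\left(-19\right) \left(-4\right) + 24\right) + \left(-5\right)^{2}} = \sqrt{\left(76 + 24\right) + 25} = \sqrt{100 + 25} = \sqrt{125} = 5 \sqrt{5}$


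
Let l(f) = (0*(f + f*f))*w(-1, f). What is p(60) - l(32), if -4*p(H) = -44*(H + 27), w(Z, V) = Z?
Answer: 957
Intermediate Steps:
p(H) = 297 + 11*H (p(H) = -(-11)*(H + 27) = -(-11)*(27 + H) = -(-1188 - 44*H)/4 = 297 + 11*H)
l(f) = 0 (l(f) = (0*(f + f*f))*(-1) = (0*(f + f²))*(-1) = 0*(-1) = 0)
p(60) - l(32) = (297 + 11*60) - 1*0 = (297 + 660) + 0 = 957 + 0 = 957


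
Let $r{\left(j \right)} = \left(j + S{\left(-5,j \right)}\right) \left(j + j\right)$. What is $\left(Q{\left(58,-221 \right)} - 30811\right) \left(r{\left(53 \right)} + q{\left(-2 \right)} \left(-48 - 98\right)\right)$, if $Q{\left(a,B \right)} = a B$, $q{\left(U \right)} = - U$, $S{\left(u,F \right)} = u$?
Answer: $-209244684$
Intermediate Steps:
$r{\left(j \right)} = 2 j \left(-5 + j\right)$ ($r{\left(j \right)} = \left(j - 5\right) \left(j + j\right) = \left(-5 + j\right) 2 j = 2 j \left(-5 + j\right)$)
$Q{\left(a,B \right)} = B a$
$\left(Q{\left(58,-221 \right)} - 30811\right) \left(r{\left(53 \right)} + q{\left(-2 \right)} \left(-48 - 98\right)\right) = \left(\left(-221\right) 58 - 30811\right) \left(2 \cdot 53 \left(-5 + 53\right) + \left(-1\right) \left(-2\right) \left(-48 - 98\right)\right) = \left(-12818 - 30811\right) \left(2 \cdot 53 \cdot 48 + 2 \left(-146\right)\right) = - 43629 \left(5088 - 292\right) = \left(-43629\right) 4796 = -209244684$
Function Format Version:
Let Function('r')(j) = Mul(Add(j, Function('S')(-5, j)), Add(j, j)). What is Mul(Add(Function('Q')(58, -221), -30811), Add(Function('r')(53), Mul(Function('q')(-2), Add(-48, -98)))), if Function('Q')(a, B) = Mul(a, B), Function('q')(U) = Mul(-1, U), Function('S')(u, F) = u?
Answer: -209244684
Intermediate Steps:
Function('r')(j) = Mul(2, j, Add(-5, j)) (Function('r')(j) = Mul(Add(j, -5), Add(j, j)) = Mul(Add(-5, j), Mul(2, j)) = Mul(2, j, Add(-5, j)))
Function('Q')(a, B) = Mul(B, a)
Mul(Add(Function('Q')(58, -221), -30811), Add(Function('r')(53), Mul(Function('q')(-2), Add(-48, -98)))) = Mul(Add(Mul(-221, 58), -30811), Add(Mul(2, 53, Add(-5, 53)), Mul(Mul(-1, -2), Add(-48, -98)))) = Mul(Add(-12818, -30811), Add(Mul(2, 53, 48), Mul(2, -146))) = Mul(-43629, Add(5088, -292)) = Mul(-43629, 4796) = -209244684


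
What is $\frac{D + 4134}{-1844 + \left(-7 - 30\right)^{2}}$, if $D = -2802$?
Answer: $- \frac{1332}{475} \approx -2.8042$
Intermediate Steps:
$\frac{D + 4134}{-1844 + \left(-7 - 30\right)^{2}} = \frac{-2802 + 4134}{-1844 + \left(-7 - 30\right)^{2}} = \frac{1332}{-1844 + \left(-37\right)^{2}} = \frac{1332}{-1844 + 1369} = \frac{1332}{-475} = 1332 \left(- \frac{1}{475}\right) = - \frac{1332}{475}$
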